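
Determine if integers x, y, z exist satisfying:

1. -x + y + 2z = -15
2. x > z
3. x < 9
Yes

Take x = 0, y = -13, z = -1. Substituting into each constraint:
  (1) 0 + (-13) + 2(-1) = -15 ✓
  (2) 0 > -1 ✓
  (3) 0 < 9 ✓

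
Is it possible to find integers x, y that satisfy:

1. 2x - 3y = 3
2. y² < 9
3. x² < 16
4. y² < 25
Yes

Take x = 0, y = -1. Substituting into each constraint:
  (1) 2(0) - 3(-1) = 3 ✓
  (2) y² = (-1)² = 1, and 1 < 9 ✓
  (3) x² = (0)² = 0, and 0 < 16 ✓
  (4) y² = (-1)² = 1, and 1 < 25 ✓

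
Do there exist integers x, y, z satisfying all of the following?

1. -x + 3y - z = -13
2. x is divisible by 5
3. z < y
Yes

Take x = 20, y = 3, z = 2. Substituting into each constraint:
  (1) (-20) + 3(3) + (-2) = -13 ✓
  (2) 20 = 5 × 4, remainder 0 ✓
  (3) 2 < 3 ✓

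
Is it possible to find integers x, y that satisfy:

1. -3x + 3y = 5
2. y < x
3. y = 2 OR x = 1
No

Even the single constraint (-3x + 3y = 5) is infeasible over the integers.

  - -3x + 3y = 5: every term on the left is divisible by 3, so the LHS ≡ 0 (mod 3), but the RHS 5 is not — no integer solution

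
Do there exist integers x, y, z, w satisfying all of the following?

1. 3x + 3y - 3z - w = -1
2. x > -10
Yes

Take x = 0, y = 0, z = 0, w = 1. Substituting into each constraint:
  (1) 3(0) + 3(0) - 3(0) + (-1) = -1 ✓
  (2) 0 > -10 ✓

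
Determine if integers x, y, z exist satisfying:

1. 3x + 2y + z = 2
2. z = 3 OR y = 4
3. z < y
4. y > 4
Yes

Take x = -5, y = 7, z = 3. Substituting into each constraint:
  (1) 3(-5) + 2(7) + 3 = 2 ✓
  (2) z = 3, target 3 ✓ (first branch holds)
  (3) 3 < 7 ✓
  (4) 7 > 4 ✓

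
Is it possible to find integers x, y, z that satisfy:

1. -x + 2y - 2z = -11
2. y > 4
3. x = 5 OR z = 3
Yes

Take x = 5, y = 5, z = 8. Substituting into each constraint:
  (1) (-5) + 2(5) - 2(8) = -11 ✓
  (2) 5 > 4 ✓
  (3) x = 5, target 5 ✓ (first branch holds)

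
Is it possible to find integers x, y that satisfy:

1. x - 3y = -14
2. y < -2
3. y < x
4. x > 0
No

A contradictory subset is {x - 3y = -14, y < -2, x > 0}. No integer assignment can satisfy these jointly:

  - x - 3y = -14: is a linear equation tying the variables together
  - y < -2: bounds one variable relative to a constant
  - x > 0: bounds one variable relative to a constant

Range argument: with x ∈ [1, ∞], y ∈ [−∞, -3], the left side of the equation is at least 10, but the right side is -14 < 10. No integer solution exists.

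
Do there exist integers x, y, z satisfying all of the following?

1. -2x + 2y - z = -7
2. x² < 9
Yes

Take x = 0, y = 0, z = 7. Substituting into each constraint:
  (1) -2(0) + 2(0) + (-7) = -7 ✓
  (2) x² = (0)² = 0, and 0 < 9 ✓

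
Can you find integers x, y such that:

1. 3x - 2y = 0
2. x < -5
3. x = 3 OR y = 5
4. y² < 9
No

A contradictory subset is {3x - 2y = 0, x < -5, x = 3 OR y = 5}. No integer assignment can satisfy these jointly:

  - 3x - 2y = 0: is a linear equation tying the variables together
  - x < -5: bounds one variable relative to a constant
  - x = 3 OR y = 5: forces a choice: either x = 3 or y = 5

Split on the disjunction (x = 3 OR y = 5):
  • If x = 3: this contradicts the bound x ≤ -6.
  • If y = 5: with y = 5, every remaining term of the linear equation is divisible by 3, so the left side is ≡ 0 (mod 3); but the right side 10 ≡ 1 (mod 3). No integers can satisfy it.
Both branches are infeasible, so the system has no integer solution.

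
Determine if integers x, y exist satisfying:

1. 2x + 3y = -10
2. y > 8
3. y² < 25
No

A contradictory subset is {y > 8, y² < 25}. No integer assignment can satisfy these jointly:

  - y > 8: bounds one variable relative to a constant
  - y² < 25: restricts y to |y| ≤ 4

Direct contradiction: the bounds on y require y ≥ 9 and y ≤ 4 simultaneously, which is empty.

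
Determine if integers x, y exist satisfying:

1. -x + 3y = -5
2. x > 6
Yes

Take x = 8, y = 1. Substituting into each constraint:
  (1) (-8) + 3(1) = -5 ✓
  (2) 8 > 6 ✓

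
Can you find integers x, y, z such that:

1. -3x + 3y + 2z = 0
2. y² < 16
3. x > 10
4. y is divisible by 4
Yes

Take x = 12, y = 0, z = 18. Substituting into each constraint:
  (1) -3(12) + 3(0) + 2(18) = 0 ✓
  (2) y² = (0)² = 0, and 0 < 16 ✓
  (3) 12 > 10 ✓
  (4) 0 = 4 × 0, remainder 0 ✓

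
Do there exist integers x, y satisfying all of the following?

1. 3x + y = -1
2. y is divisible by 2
Yes

Take x = -1, y = 2. Substituting into each constraint:
  (1) 3(-1) + 2 = -1 ✓
  (2) 2 = 2 × 1, remainder 0 ✓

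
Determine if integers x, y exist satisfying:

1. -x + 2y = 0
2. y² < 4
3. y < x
Yes

Take x = 2, y = 1. Substituting into each constraint:
  (1) (-2) + 2(1) = 0 ✓
  (2) y² = (1)² = 1, and 1 < 4 ✓
  (3) 1 < 2 ✓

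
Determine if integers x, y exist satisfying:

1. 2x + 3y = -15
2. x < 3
Yes

Take x = 0, y = -5. Substituting into each constraint:
  (1) 2(0) + 3(-5) = -15 ✓
  (2) 0 < 3 ✓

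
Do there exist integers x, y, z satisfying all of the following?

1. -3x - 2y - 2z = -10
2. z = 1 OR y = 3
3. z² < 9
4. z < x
Yes

Take x = 2, y = 3, z = -1. Substituting into each constraint:
  (1) -3(2) - 2(3) - 2(-1) = -10 ✓
  (2) y = 3, target 3 ✓ (second branch holds)
  (3) z² = (-1)² = 1, and 1 < 9 ✓
  (4) -1 < 2 ✓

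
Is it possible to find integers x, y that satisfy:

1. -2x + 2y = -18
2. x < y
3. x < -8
No

A contradictory subset is {-2x + 2y = -18, x < y}. No integer assignment can satisfy these jointly:

  - -2x + 2y = -18: is a linear equation tying the variables together
  - x < y: bounds one variable relative to another variable

From the equation, x − y = 9, i.e. y − x = -9; but y > x requires y − x ≥ 1. Contradiction.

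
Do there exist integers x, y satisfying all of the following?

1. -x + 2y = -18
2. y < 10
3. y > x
Yes

Take x = -20, y = -19. Substituting into each constraint:
  (1) 20 + 2(-19) = -18 ✓
  (2) -19 < 10 ✓
  (3) -19 > -20 ✓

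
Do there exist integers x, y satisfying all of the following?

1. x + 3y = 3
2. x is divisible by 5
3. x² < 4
Yes

Take x = 0, y = 1. Substituting into each constraint:
  (1) 0 + 3(1) = 3 ✓
  (2) 0 = 5 × 0, remainder 0 ✓
  (3) x² = (0)² = 0, and 0 < 4 ✓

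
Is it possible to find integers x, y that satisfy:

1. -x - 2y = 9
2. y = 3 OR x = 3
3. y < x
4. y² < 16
No

The full constraint system is jointly infeasible over the integers. Each constraint and what it forces:

  - -x - 2y = 9: is a linear equation tying the variables together
  - y = 3 OR x = 3: forces a choice: either y = 3 or x = 3
  - y < x: bounds one variable relative to another variable
  - y² < 16: restricts y to |y| ≤ 3

Split on the disjunction (y = 3 OR x = 3):
  • If y = 3: the equation forces x = -15, giving (y, x) = (3, -15), which violates x > y.
  • If x = 3: the equation forces y = -6, but y² < 16 requires |y| ≤ 3.
Both branches are infeasible, so the system has no integer solution.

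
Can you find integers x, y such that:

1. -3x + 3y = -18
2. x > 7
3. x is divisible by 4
Yes

Take x = 8, y = 2. Substituting into each constraint:
  (1) -3(8) + 3(2) = -18 ✓
  (2) 8 > 7 ✓
  (3) 8 = 4 × 2, remainder 0 ✓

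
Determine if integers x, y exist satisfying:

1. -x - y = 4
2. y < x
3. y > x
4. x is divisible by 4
No

A contradictory subset is {y < x, y > x}. No integer assignment can satisfy these jointly:

  - y < x: bounds one variable relative to another variable
  - y > x: bounds one variable relative to another variable

Direct contradiction: x > y and y > x cannot both hold.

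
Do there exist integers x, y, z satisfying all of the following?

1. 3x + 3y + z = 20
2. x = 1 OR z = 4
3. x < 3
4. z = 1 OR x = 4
No

A contradictory subset is {3x + 3y + z = 20, x < 3, z = 1 OR x = 4}. No integer assignment can satisfy these jointly:

  - 3x + 3y + z = 20: is a linear equation tying the variables together
  - x < 3: bounds one variable relative to a constant
  - z = 1 OR x = 4: forces a choice: either z = 1 or x = 4

Split on the disjunction (z = 1 OR x = 4):
  • If z = 1: with z = 1, every remaining term of the linear equation is divisible by 3, so the left side is ≡ 0 (mod 3); but the right side 19 ≡ 1 (mod 3). No integers can satisfy it.
  • If x = 4: this contradicts the bound x ≤ 2.
Both branches are infeasible, so the system has no integer solution.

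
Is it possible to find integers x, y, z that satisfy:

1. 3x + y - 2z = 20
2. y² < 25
Yes

Take x = 6, y = 2, z = 0. Substituting into each constraint:
  (1) 3(6) + 2 - 2(0) = 20 ✓
  (2) y² = (2)² = 4, and 4 < 25 ✓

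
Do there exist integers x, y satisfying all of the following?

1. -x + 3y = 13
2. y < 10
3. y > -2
Yes

Take x = -13, y = 0. Substituting into each constraint:
  (1) 13 + 3(0) = 13 ✓
  (2) 0 < 10 ✓
  (3) 0 > -2 ✓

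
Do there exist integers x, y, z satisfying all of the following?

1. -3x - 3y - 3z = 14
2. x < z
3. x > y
No

Even the single constraint (-3x - 3y - 3z = 14) is infeasible over the integers.

  - -3x - 3y - 3z = 14: every term on the left is divisible by 3, so the LHS ≡ 0 (mod 3), but the RHS 14 is not — no integer solution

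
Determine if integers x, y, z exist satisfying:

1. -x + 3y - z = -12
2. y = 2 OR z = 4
Yes

Take x = 18, y = 2, z = 0. Substituting into each constraint:
  (1) (-18) + 3(2) + 0 = -12 ✓
  (2) y = 2, target 2 ✓ (first branch holds)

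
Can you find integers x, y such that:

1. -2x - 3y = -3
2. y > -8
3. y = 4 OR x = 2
No

A contradictory subset is {-2x - 3y = -3, y = 4 OR x = 2}. No integer assignment can satisfy these jointly:

  - -2x - 3y = -3: is a linear equation tying the variables together
  - y = 4 OR x = 2: forces a choice: either y = 4 or x = 2

Split on the disjunction (y = 4 OR x = 2):
  • If y = 4: with y = 4, every remaining term of the linear equation is divisible by 2, so the left side is ≡ 0 (mod 2); but the right side 9 ≡ 1 (mod 2). No integers can satisfy it.
  • If x = 2: with x = 2, every remaining term of the linear equation is divisible by 3, so the left side is ≡ 0 (mod 3); but the right side 1 ≡ 1 (mod 3). No integers can satisfy it.
Both branches are infeasible, so the system has no integer solution.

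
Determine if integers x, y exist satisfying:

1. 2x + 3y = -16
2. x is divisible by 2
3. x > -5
Yes

Take x = -2, y = -4. Substituting into each constraint:
  (1) 2(-2) + 3(-4) = -16 ✓
  (2) -2 = 2 × -1, remainder 0 ✓
  (3) -2 > -5 ✓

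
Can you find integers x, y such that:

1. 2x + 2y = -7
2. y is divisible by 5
No

Even the single constraint (2x + 2y = -7) is infeasible over the integers.

  - 2x + 2y = -7: every term on the left is divisible by 2, so the LHS ≡ 0 (mod 2), but the RHS -7 is not — no integer solution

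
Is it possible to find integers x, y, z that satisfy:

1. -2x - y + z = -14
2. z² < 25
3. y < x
Yes

Take x = 5, y = 4, z = 0. Substituting into each constraint:
  (1) -2(5) + (-4) + 0 = -14 ✓
  (2) z² = (0)² = 0, and 0 < 25 ✓
  (3) 4 < 5 ✓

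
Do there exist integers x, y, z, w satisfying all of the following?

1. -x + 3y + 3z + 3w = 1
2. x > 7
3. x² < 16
No

A contradictory subset is {x > 7, x² < 16}. No integer assignment can satisfy these jointly:

  - x > 7: bounds one variable relative to a constant
  - x² < 16: restricts x to |x| ≤ 3

Direct contradiction: the bounds on x require x ≥ 8 and x ≤ 3 simultaneously, which is empty.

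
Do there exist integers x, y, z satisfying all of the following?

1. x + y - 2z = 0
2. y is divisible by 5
Yes

Take x = 0, y = 0, z = 0. Substituting into each constraint:
  (1) 0 + 0 - 2(0) = 0 ✓
  (2) 0 = 5 × 0, remainder 0 ✓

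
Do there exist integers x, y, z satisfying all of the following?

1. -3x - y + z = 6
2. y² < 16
Yes

Take x = -2, y = 0, z = 0. Substituting into each constraint:
  (1) -3(-2) + 0 + 0 = 6 ✓
  (2) y² = (0)² = 0, and 0 < 16 ✓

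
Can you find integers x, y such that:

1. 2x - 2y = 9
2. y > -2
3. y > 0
No

Even the single constraint (2x - 2y = 9) is infeasible over the integers.

  - 2x - 2y = 9: every term on the left is divisible by 2, so the LHS ≡ 0 (mod 2), but the RHS 9 is not — no integer solution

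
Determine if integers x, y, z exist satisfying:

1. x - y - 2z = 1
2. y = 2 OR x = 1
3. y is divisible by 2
Yes

Take x = 1, y = 0, z = 0. Substituting into each constraint:
  (1) 1 + 0 - 2(0) = 1 ✓
  (2) x = 1, target 1 ✓ (second branch holds)
  (3) 0 = 2 × 0, remainder 0 ✓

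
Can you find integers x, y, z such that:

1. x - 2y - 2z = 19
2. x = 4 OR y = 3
Yes

Take x = 5, y = 3, z = -10. Substituting into each constraint:
  (1) 5 - 2(3) - 2(-10) = 19 ✓
  (2) y = 3, target 3 ✓ (second branch holds)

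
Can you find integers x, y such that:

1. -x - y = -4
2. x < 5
Yes

Take x = 0, y = 4. Substituting into each constraint:
  (1) 0 + (-4) = -4 ✓
  (2) 0 < 5 ✓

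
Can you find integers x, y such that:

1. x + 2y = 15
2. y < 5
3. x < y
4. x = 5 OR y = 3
No

A contradictory subset is {x + 2y = 15, y < 5, x < y}. No integer assignment can satisfy these jointly:

  - x + 2y = 15: is a linear equation tying the variables together
  - y < 5: bounds one variable relative to a constant
  - x < y: bounds one variable relative to another variable

Propagating the comparison: x < y and y ≤ 4 give x ≤ 3. Range argument: with x ∈ [−∞, 3], y ∈ [−∞, 4], the left side of the equation is at most 11, but the right side is 15 > 11. No integer solution exists.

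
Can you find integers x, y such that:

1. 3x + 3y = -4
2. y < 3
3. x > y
No

Even the single constraint (3x + 3y = -4) is infeasible over the integers.

  - 3x + 3y = -4: every term on the left is divisible by 3, so the LHS ≡ 0 (mod 3), but the RHS -4 is not — no integer solution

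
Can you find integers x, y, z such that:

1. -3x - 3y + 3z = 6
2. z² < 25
Yes

Take x = 0, y = 0, z = 2. Substituting into each constraint:
  (1) -3(0) - 3(0) + 3(2) = 6 ✓
  (2) z² = (2)² = 4, and 4 < 25 ✓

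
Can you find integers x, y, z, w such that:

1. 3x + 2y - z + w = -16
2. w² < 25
Yes

Take x = 0, y = 0, z = 16, w = 0. Substituting into each constraint:
  (1) 3(0) + 2(0) + (-16) + 0 = -16 ✓
  (2) w² = (0)² = 0, and 0 < 25 ✓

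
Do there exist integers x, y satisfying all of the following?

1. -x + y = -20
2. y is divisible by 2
Yes

Take x = 20, y = 0. Substituting into each constraint:
  (1) (-20) + 0 = -20 ✓
  (2) 0 = 2 × 0, remainder 0 ✓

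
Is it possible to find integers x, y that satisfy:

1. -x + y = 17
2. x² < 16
Yes

Take x = 0, y = 17. Substituting into each constraint:
  (1) 0 + 17 = 17 ✓
  (2) x² = (0)² = 0, and 0 < 16 ✓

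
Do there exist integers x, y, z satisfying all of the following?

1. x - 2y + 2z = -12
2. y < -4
Yes

Take x = -22, y = -5, z = 0. Substituting into each constraint:
  (1) (-22) - 2(-5) + 2(0) = -12 ✓
  (2) -5 < -4 ✓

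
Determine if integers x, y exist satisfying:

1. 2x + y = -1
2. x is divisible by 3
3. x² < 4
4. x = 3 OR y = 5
No

A contradictory subset is {2x + y = -1, x² < 4, x = 3 OR y = 5}. No integer assignment can satisfy these jointly:

  - 2x + y = -1: is a linear equation tying the variables together
  - x² < 4: restricts x to |x| ≤ 1
  - x = 3 OR y = 5: forces a choice: either x = 3 or y = 5

Split on the disjunction (x = 3 OR y = 5):
  • If x = 3: this contradicts x² < 4, which requires |x| ≤ 1.
  • If y = 5: the equation forces x = -3, but x² < 4 requires |x| ≤ 1.
Both branches are infeasible, so the system has no integer solution.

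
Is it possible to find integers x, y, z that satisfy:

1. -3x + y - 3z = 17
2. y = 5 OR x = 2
Yes

Take x = 0, y = 5, z = -4. Substituting into each constraint:
  (1) -3(0) + 5 - 3(-4) = 17 ✓
  (2) y = 5, target 5 ✓ (first branch holds)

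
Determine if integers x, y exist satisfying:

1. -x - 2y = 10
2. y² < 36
Yes

Take x = 0, y = -5. Substituting into each constraint:
  (1) 0 - 2(-5) = 10 ✓
  (2) y² = (-5)² = 25, and 25 < 36 ✓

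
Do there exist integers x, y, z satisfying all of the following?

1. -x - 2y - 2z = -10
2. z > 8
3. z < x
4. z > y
Yes

Take x = 10, y = -9, z = 9. Substituting into each constraint:
  (1) (-10) - 2(-9) - 2(9) = -10 ✓
  (2) 9 > 8 ✓
  (3) 9 < 10 ✓
  (4) 9 > -9 ✓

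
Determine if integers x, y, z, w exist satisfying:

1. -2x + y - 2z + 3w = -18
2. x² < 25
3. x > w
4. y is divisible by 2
Yes

Take x = 1, y = 0, z = 8, w = 0. Substituting into each constraint:
  (1) -2(1) + 0 - 2(8) + 3(0) = -18 ✓
  (2) x² = (1)² = 1, and 1 < 25 ✓
  (3) 1 > 0 ✓
  (4) 0 = 2 × 0, remainder 0 ✓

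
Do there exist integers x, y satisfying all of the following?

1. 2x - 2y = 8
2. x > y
Yes

Take x = 4, y = 0. Substituting into each constraint:
  (1) 2(4) - 2(0) = 8 ✓
  (2) 4 > 0 ✓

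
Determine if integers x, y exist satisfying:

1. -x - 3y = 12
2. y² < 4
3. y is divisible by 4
Yes

Take x = -12, y = 0. Substituting into each constraint:
  (1) 12 - 3(0) = 12 ✓
  (2) y² = (0)² = 0, and 0 < 4 ✓
  (3) 0 = 4 × 0, remainder 0 ✓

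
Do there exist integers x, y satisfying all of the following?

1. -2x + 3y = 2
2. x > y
Yes

Take x = 5, y = 4. Substituting into each constraint:
  (1) -2(5) + 3(4) = 2 ✓
  (2) 5 > 4 ✓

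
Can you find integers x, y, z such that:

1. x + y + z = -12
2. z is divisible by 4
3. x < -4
Yes

Take x = -12, y = 0, z = 0. Substituting into each constraint:
  (1) (-12) + 0 + 0 = -12 ✓
  (2) 0 = 4 × 0, remainder 0 ✓
  (3) -12 < -4 ✓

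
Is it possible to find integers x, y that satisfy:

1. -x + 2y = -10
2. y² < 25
Yes

Take x = 10, y = 0. Substituting into each constraint:
  (1) (-10) + 2(0) = -10 ✓
  (2) y² = (0)² = 0, and 0 < 25 ✓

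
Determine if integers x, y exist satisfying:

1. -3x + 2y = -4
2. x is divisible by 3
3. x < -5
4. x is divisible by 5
Yes

Take x = -30, y = -47. Substituting into each constraint:
  (1) -3(-30) + 2(-47) = -4 ✓
  (2) -30 = 3 × -10, remainder 0 ✓
  (3) -30 < -5 ✓
  (4) -30 = 5 × -6, remainder 0 ✓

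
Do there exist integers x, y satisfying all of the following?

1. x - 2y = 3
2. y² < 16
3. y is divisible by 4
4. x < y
No

A contradictory subset is {x - 2y = 3, y² < 16, x < y}. No integer assignment can satisfy these jointly:

  - x - 2y = 3: is a linear equation tying the variables together
  - y² < 16: restricts y to |y| ≤ 3
  - x < y: bounds one variable relative to another variable

The bounds confine y to {-3, -2, -1, 0, 1, 2, 3}. For each value, substitute into the equation:
  • y = -3: the equation forces x = -3, but y > x fails since -3 ≤ -3.
  • y = -2: the equation forces x = -1, but y > x fails since -2 ≤ -1.
  • y = -1: the equation forces x = 1, but y > x fails since -1 ≤ 1.
  • y = 0: the equation forces x = 3, but y > x fails since 0 ≤ 3.
  • y = 1: the equation forces x = 5, but y > x fails since 1 ≤ 5.
  • y = 2: the equation forces x = 7, but y > x fails since 2 ≤ 7.
  • y = 3: the equation forces x = 9, but y > x fails since 3 ≤ 9.
Every case fails, so no integer solution exists.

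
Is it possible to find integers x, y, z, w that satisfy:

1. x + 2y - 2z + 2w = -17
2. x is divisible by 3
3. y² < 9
Yes

Take x = -21, y = -2, z = -2, w = 2. Substituting into each constraint:
  (1) (-21) + 2(-2) - 2(-2) + 2(2) = -17 ✓
  (2) -21 = 3 × -7, remainder 0 ✓
  (3) y² = (-2)² = 4, and 4 < 9 ✓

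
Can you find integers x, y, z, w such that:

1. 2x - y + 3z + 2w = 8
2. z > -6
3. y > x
Yes

Take x = -1, y = 0, z = 0, w = 5. Substituting into each constraint:
  (1) 2(-1) + 0 + 3(0) + 2(5) = 8 ✓
  (2) 0 > -6 ✓
  (3) 0 > -1 ✓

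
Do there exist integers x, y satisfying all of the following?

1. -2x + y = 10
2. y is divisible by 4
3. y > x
Yes

Take x = -5, y = 0. Substituting into each constraint:
  (1) -2(-5) + 0 = 10 ✓
  (2) 0 = 4 × 0, remainder 0 ✓
  (3) 0 > -5 ✓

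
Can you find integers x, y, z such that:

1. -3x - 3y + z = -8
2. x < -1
Yes

Take x = -2, y = 0, z = -14. Substituting into each constraint:
  (1) -3(-2) - 3(0) + (-14) = -8 ✓
  (2) -2 < -1 ✓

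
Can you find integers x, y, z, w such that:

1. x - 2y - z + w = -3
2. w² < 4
Yes

Take x = 0, y = 0, z = 3, w = 0. Substituting into each constraint:
  (1) 0 - 2(0) + (-3) + 0 = -3 ✓
  (2) w² = (0)² = 0, and 0 < 4 ✓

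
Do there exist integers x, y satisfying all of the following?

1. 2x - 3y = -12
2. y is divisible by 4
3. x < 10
Yes

Take x = -6, y = 0. Substituting into each constraint:
  (1) 2(-6) - 3(0) = -12 ✓
  (2) 0 = 4 × 0, remainder 0 ✓
  (3) -6 < 10 ✓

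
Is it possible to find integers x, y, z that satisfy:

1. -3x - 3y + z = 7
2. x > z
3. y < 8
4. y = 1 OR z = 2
Yes

Take x = -6, y = 1, z = -8. Substituting into each constraint:
  (1) -3(-6) - 3(1) + (-8) = 7 ✓
  (2) -6 > -8 ✓
  (3) 1 < 8 ✓
  (4) y = 1, target 1 ✓ (first branch holds)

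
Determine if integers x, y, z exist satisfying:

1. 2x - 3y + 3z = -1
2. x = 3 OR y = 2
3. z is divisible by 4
No

The full constraint system is jointly infeasible over the integers. Each constraint and what it forces:

  - 2x - 3y + 3z = -1: is a linear equation tying the variables together
  - x = 3 OR y = 2: forces a choice: either x = 3 or y = 2
  - z is divisible by 4: restricts z to multiples of 4

Split on the disjunction (x = 3 OR y = 2):
  • If x = 3: with x = 3, writing z = 4z', every remaining term of the linear equation is divisible by 3, so the left side is ≡ 0 (mod 3); but the right side -7 ≡ 2 (mod 3). No integers can satisfy it.
  • If y = 2: with y = 2, writing z = 4z', every remaining term of the linear equation is divisible by 2, so the left side is ≡ 0 (mod 2); but the right side 5 ≡ 1 (mod 2). No integers can satisfy it.
Both branches are infeasible, so the system has no integer solution.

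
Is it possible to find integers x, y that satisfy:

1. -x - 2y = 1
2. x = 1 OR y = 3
Yes

Take x = -7, y = 3. Substituting into each constraint:
  (1) 7 - 2(3) = 1 ✓
  (2) y = 3, target 3 ✓ (second branch holds)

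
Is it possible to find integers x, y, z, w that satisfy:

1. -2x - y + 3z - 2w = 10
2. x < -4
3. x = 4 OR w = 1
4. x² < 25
No

A contradictory subset is {x < -4, x² < 25}. No integer assignment can satisfy these jointly:

  - x < -4: bounds one variable relative to a constant
  - x² < 25: restricts x to |x| ≤ 4

Direct contradiction: the bounds on x require x ≥ -4 and x ≤ -5 simultaneously, which is empty.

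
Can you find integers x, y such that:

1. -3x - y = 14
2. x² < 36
Yes

Take x = 0, y = -14. Substituting into each constraint:
  (1) -3(0) + 14 = 14 ✓
  (2) x² = (0)² = 0, and 0 < 36 ✓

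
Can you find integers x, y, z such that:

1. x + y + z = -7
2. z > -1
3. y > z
Yes

Take x = -8, y = 1, z = 0. Substituting into each constraint:
  (1) (-8) + 1 + 0 = -7 ✓
  (2) 0 > -1 ✓
  (3) 1 > 0 ✓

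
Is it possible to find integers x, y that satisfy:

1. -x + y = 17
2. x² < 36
Yes

Take x = 0, y = 17. Substituting into each constraint:
  (1) 0 + 17 = 17 ✓
  (2) x² = (0)² = 0, and 0 < 36 ✓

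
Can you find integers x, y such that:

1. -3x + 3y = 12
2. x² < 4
Yes

Take x = 0, y = 4. Substituting into each constraint:
  (1) -3(0) + 3(4) = 12 ✓
  (2) x² = (0)² = 0, and 0 < 4 ✓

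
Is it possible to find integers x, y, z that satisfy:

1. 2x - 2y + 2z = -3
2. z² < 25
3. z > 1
No

Even the single constraint (2x - 2y + 2z = -3) is infeasible over the integers.

  - 2x - 2y + 2z = -3: every term on the left is divisible by 2, so the LHS ≡ 0 (mod 2), but the RHS -3 is not — no integer solution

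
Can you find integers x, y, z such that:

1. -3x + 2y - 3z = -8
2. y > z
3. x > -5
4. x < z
Yes

Take x = 2, y = 5, z = 4. Substituting into each constraint:
  (1) -3(2) + 2(5) - 3(4) = -8 ✓
  (2) 5 > 4 ✓
  (3) 2 > -5 ✓
  (4) 2 < 4 ✓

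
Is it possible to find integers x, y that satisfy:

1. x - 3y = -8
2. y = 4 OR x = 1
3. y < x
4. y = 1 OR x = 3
No

A contradictory subset is {x - 3y = -8, y < x, y = 1 OR x = 3}. No integer assignment can satisfy these jointly:

  - x - 3y = -8: is a linear equation tying the variables together
  - y < x: bounds one variable relative to another variable
  - y = 1 OR x = 3: forces a choice: either y = 1 or x = 3

Split on the disjunction (y = 1 OR x = 3):
  • If y = 1: the equation forces x = -5, giving (y, x) = (1, -5), which violates x > y.
  • If x = 3: with x = 3, every remaining term of the linear equation is divisible by 3, so the left side is ≡ 0 (mod 3); but the right side -11 ≡ 1 (mod 3). No integers can satisfy it.
Both branches are infeasible, so the system has no integer solution.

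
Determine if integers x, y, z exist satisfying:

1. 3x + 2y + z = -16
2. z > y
Yes

Take x = -6, y = 0, z = 2. Substituting into each constraint:
  (1) 3(-6) + 2(0) + 2 = -16 ✓
  (2) 2 > 0 ✓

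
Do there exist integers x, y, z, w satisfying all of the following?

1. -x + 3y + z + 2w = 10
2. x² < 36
Yes

Take x = 0, y = 0, z = 10, w = 0. Substituting into each constraint:
  (1) 0 + 3(0) + 10 + 2(0) = 10 ✓
  (2) x² = (0)² = 0, and 0 < 36 ✓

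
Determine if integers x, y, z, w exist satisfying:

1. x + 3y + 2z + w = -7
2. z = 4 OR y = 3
Yes

Take x = 0, y = 3, z = -8, w = 0. Substituting into each constraint:
  (1) 0 + 3(3) + 2(-8) + 0 = -7 ✓
  (2) y = 3, target 3 ✓ (second branch holds)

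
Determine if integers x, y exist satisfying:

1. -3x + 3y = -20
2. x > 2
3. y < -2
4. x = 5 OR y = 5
No

Even the single constraint (-3x + 3y = -20) is infeasible over the integers.

  - -3x + 3y = -20: every term on the left is divisible by 3, so the LHS ≡ 0 (mod 3), but the RHS -20 is not — no integer solution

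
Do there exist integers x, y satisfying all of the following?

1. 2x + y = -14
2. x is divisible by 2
Yes

Take x = 0, y = -14. Substituting into each constraint:
  (1) 2(0) + (-14) = -14 ✓
  (2) 0 = 2 × 0, remainder 0 ✓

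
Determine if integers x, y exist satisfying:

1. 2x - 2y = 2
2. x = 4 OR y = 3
Yes

Take x = 4, y = 3. Substituting into each constraint:
  (1) 2(4) - 2(3) = 2 ✓
  (2) x = 4, target 4 ✓ (first branch holds)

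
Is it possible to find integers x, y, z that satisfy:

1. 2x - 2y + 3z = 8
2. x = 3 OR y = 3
Yes

Take x = 1, y = 3, z = 4. Substituting into each constraint:
  (1) 2(1) - 2(3) + 3(4) = 8 ✓
  (2) y = 3, target 3 ✓ (second branch holds)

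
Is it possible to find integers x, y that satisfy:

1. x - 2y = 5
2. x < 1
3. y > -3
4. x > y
No

A contradictory subset is {x - 2y = 5, x < 1, y > -3}. No integer assignment can satisfy these jointly:

  - x - 2y = 5: is a linear equation tying the variables together
  - x < 1: bounds one variable relative to a constant
  - y > -3: bounds one variable relative to a constant

Range argument: with x ∈ [−∞, 0], y ∈ [-2, ∞], the left side of the equation is at most 4, but the right side is 5 > 4. No integer solution exists.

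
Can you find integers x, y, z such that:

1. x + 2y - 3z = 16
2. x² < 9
Yes

Take x = 0, y = 2, z = -4. Substituting into each constraint:
  (1) 0 + 2(2) - 3(-4) = 16 ✓
  (2) x² = (0)² = 0, and 0 < 9 ✓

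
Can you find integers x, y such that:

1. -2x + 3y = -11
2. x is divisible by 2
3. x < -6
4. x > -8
No

A contradictory subset is {-2x + 3y = -11, x < -6, x > -8}. No integer assignment can satisfy these jointly:

  - -2x + 3y = -11: is a linear equation tying the variables together
  - x < -6: bounds one variable relative to a constant
  - x > -8: bounds one variable relative to a constant

The bounds confine x to {-7}. For each value, substitute into the equation:
  • x = -7: the equation gives 3y = -25, so y would not be an integer.
Every case fails, so no integer solution exists.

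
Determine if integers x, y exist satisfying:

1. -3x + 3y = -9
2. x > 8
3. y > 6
Yes

Take x = 10, y = 7. Substituting into each constraint:
  (1) -3(10) + 3(7) = -9 ✓
  (2) 10 > 8 ✓
  (3) 7 > 6 ✓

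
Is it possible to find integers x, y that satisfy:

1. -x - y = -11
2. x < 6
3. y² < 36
No

The full constraint system is jointly infeasible over the integers. Each constraint and what it forces:

  - -x - y = -11: is a linear equation tying the variables together
  - x < 6: bounds one variable relative to a constant
  - y² < 36: restricts y to |y| ≤ 5

Range argument: with x ∈ [−∞, 5], y ∈ [-5, 5], the left side of the equation is at least -10, but the right side is -11 < -10. No integer solution exists.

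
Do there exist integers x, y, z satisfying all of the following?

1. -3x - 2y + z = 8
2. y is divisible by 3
Yes

Take x = -2, y = 0, z = 2. Substituting into each constraint:
  (1) -3(-2) - 2(0) + 2 = 8 ✓
  (2) 0 = 3 × 0, remainder 0 ✓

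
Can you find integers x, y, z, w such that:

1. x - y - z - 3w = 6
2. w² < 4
Yes

Take x = 6, y = 0, z = 0, w = 0. Substituting into each constraint:
  (1) 6 + 0 + 0 - 3(0) = 6 ✓
  (2) w² = (0)² = 0, and 0 < 4 ✓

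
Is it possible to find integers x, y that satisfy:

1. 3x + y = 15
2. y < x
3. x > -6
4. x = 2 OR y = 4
No

A contradictory subset is {3x + y = 15, y < x, x = 2 OR y = 4}. No integer assignment can satisfy these jointly:

  - 3x + y = 15: is a linear equation tying the variables together
  - y < x: bounds one variable relative to another variable
  - x = 2 OR y = 4: forces a choice: either x = 2 or y = 4

Split on the disjunction (x = 2 OR y = 4):
  • If x = 2: the equation forces y = 9, giving (x, y) = (2, 9), which violates x > y.
  • If y = 4: with y = 4, every remaining term of the linear equation is divisible by 3, so the left side is ≡ 0 (mod 3); but the right side 11 ≡ 2 (mod 3). No integers can satisfy it.
Both branches are infeasible, so the system has no integer solution.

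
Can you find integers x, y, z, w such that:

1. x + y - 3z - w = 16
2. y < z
Yes

Take x = 19, y = 0, z = 1, w = 0. Substituting into each constraint:
  (1) 19 + 0 - 3(1) + 0 = 16 ✓
  (2) 0 < 1 ✓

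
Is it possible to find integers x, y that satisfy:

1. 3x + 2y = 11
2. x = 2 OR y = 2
No

The full constraint system is jointly infeasible over the integers. Each constraint and what it forces:

  - 3x + 2y = 11: is a linear equation tying the variables together
  - x = 2 OR y = 2: forces a choice: either x = 2 or y = 2

Split on the disjunction (x = 2 OR y = 2):
  • If x = 2: with x = 2, every remaining term of the linear equation is divisible by 2, so the left side is ≡ 0 (mod 2); but the right side 5 ≡ 1 (mod 2). No integers can satisfy it.
  • If y = 2: with y = 2, every remaining term of the linear equation is divisible by 3, so the left side is ≡ 0 (mod 3); but the right side 7 ≡ 1 (mod 3). No integers can satisfy it.
Both branches are infeasible, so the system has no integer solution.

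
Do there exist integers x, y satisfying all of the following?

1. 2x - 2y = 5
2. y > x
No

Even the single constraint (2x - 2y = 5) is infeasible over the integers.

  - 2x - 2y = 5: every term on the left is divisible by 2, so the LHS ≡ 0 (mod 2), but the RHS 5 is not — no integer solution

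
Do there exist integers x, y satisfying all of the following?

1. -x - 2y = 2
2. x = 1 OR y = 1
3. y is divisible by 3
No

The full constraint system is jointly infeasible over the integers. Each constraint and what it forces:

  - -x - 2y = 2: is a linear equation tying the variables together
  - x = 1 OR y = 1: forces a choice: either x = 1 or y = 1
  - y is divisible by 3: restricts y to multiples of 3

Split on the disjunction (x = 1 OR y = 1):
  • If x = 1: with x = 1, writing y = 3y', every remaining term of the linear equation is divisible by 6, so the left side is ≡ 0 (mod 6); but the right side 3 ≡ 3 (mod 6). No integers can satisfy it.
  • If y = 1: this contradicts the divisibility constraint — 1 is not a multiple of 3.
Both branches are infeasible, so the system has no integer solution.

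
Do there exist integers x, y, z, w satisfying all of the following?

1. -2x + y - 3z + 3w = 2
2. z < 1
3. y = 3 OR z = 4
Yes

Take x = 2, y = 3, z = 0, w = 1. Substituting into each constraint:
  (1) -2(2) + 3 - 3(0) + 3(1) = 2 ✓
  (2) 0 < 1 ✓
  (3) y = 3, target 3 ✓ (first branch holds)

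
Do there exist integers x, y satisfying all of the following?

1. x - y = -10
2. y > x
Yes

Take x = 0, y = 10. Substituting into each constraint:
  (1) 0 + (-10) = -10 ✓
  (2) 10 > 0 ✓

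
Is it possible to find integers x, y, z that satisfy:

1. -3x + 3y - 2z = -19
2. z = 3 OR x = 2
Yes

Take x = 2, y = -3, z = 2. Substituting into each constraint:
  (1) -3(2) + 3(-3) - 2(2) = -19 ✓
  (2) x = 2, target 2 ✓ (second branch holds)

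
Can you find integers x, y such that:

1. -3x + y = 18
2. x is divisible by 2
Yes

Take x = 0, y = 18. Substituting into each constraint:
  (1) -3(0) + 18 = 18 ✓
  (2) 0 = 2 × 0, remainder 0 ✓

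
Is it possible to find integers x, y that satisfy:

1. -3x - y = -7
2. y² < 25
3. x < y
Yes

Take x = 1, y = 4. Substituting into each constraint:
  (1) -3(1) + (-4) = -7 ✓
  (2) y² = (4)² = 16, and 16 < 25 ✓
  (3) 1 < 4 ✓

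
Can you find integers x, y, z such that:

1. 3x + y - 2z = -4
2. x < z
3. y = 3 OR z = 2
Yes

Take x = -5, y = 3, z = -4. Substituting into each constraint:
  (1) 3(-5) + 3 - 2(-4) = -4 ✓
  (2) -5 < -4 ✓
  (3) y = 3, target 3 ✓ (first branch holds)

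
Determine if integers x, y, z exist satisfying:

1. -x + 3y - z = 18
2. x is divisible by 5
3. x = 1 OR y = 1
Yes

Take x = 0, y = 1, z = -15. Substituting into each constraint:
  (1) 0 + 3(1) + 15 = 18 ✓
  (2) 0 = 5 × 0, remainder 0 ✓
  (3) y = 1, target 1 ✓ (second branch holds)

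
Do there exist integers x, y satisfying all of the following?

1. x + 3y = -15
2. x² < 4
Yes

Take x = 0, y = -5. Substituting into each constraint:
  (1) 0 + 3(-5) = -15 ✓
  (2) x² = (0)² = 0, and 0 < 4 ✓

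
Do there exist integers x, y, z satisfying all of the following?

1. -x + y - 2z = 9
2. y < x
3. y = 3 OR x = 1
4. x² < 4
Yes

Take x = 1, y = 0, z = -5. Substituting into each constraint:
  (1) (-1) + 0 - 2(-5) = 9 ✓
  (2) 0 < 1 ✓
  (3) x = 1, target 1 ✓ (second branch holds)
  (4) x² = (1)² = 1, and 1 < 4 ✓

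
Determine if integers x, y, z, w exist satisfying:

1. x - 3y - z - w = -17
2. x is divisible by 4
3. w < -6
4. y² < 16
Yes

Take x = 0, y = 0, z = 24, w = -7. Substituting into each constraint:
  (1) 0 - 3(0) + (-24) + 7 = -17 ✓
  (2) 0 = 4 × 0, remainder 0 ✓
  (3) -7 < -6 ✓
  (4) y² = (0)² = 0, and 0 < 16 ✓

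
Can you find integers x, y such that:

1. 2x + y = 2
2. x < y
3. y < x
No

A contradictory subset is {x < y, y < x}. No integer assignment can satisfy these jointly:

  - x < y: bounds one variable relative to another variable
  - y < x: bounds one variable relative to another variable

Direct contradiction: y > x and x > y cannot both hold.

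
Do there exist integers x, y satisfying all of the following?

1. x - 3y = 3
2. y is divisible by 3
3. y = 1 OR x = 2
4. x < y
No

A contradictory subset is {x - 3y = 3, y = 1 OR x = 2, x < y}. No integer assignment can satisfy these jointly:

  - x - 3y = 3: is a linear equation tying the variables together
  - y = 1 OR x = 2: forces a choice: either y = 1 or x = 2
  - x < y: bounds one variable relative to another variable

Split on the disjunction (y = 1 OR x = 2):
  • If y = 1: the equation forces x = 6, giving (y, x) = (1, 6), which violates y > x.
  • If x = 2: with x = 2, every remaining term of the linear equation is divisible by 3, so the left side is ≡ 0 (mod 3); but the right side 1 ≡ 1 (mod 3). No integers can satisfy it.
Both branches are infeasible, so the system has no integer solution.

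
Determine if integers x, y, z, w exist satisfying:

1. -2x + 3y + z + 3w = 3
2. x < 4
Yes

Take x = 0, y = 1, z = 0, w = 0. Substituting into each constraint:
  (1) -2(0) + 3(1) + 0 + 3(0) = 3 ✓
  (2) 0 < 4 ✓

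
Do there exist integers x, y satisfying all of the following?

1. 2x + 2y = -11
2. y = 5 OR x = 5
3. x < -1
No

Even the single constraint (2x + 2y = -11) is infeasible over the integers.

  - 2x + 2y = -11: every term on the left is divisible by 2, so the LHS ≡ 0 (mod 2), but the RHS -11 is not — no integer solution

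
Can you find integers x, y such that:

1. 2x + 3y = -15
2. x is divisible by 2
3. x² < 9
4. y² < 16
No

The full constraint system is jointly infeasible over the integers. Each constraint and what it forces:

  - 2x + 3y = -15: is a linear equation tying the variables together
  - x is divisible by 2: restricts x to multiples of 2
  - x² < 9: restricts x to |x| ≤ 2
  - y² < 16: restricts y to |y| ≤ 3

Range argument: with x ∈ [-2, 2], y ∈ [-3, 3], the left side of the equation is at least -13, but the right side is -15 < -13. No integer solution exists.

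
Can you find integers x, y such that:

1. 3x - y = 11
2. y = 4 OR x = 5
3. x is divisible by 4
No

The full constraint system is jointly infeasible over the integers. Each constraint and what it forces:

  - 3x - y = 11: is a linear equation tying the variables together
  - y = 4 OR x = 5: forces a choice: either y = 4 or x = 5
  - x is divisible by 4: restricts x to multiples of 4

Split on the disjunction (y = 4 OR x = 5):
  • If y = 4: with y = 4, writing x = 4x', every remaining term of the linear equation is divisible by 12, so the left side is ≡ 0 (mod 12); but the right side 15 ≡ 3 (mod 12). No integers can satisfy it.
  • If x = 5: this contradicts the divisibility constraint — 5 is not a multiple of 4.
Both branches are infeasible, so the system has no integer solution.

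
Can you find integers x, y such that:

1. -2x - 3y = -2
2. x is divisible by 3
No

The full constraint system is jointly infeasible over the integers. Each constraint and what it forces:

  - -2x - 3y = -2: is a linear equation tying the variables together
  - x is divisible by 3: restricts x to multiples of 3

Modular obstruction: writing x = 3x', every remaining term of the linear equation is divisible by 3, so the left side is ≡ 0 (mod 3); but the right side -2 ≡ 1 (mod 3). No integers can satisfy it.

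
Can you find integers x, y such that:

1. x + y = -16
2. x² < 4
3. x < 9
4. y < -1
Yes

Take x = 0, y = -16. Substituting into each constraint:
  (1) 0 + (-16) = -16 ✓
  (2) x² = (0)² = 0, and 0 < 4 ✓
  (3) 0 < 9 ✓
  (4) -16 < -1 ✓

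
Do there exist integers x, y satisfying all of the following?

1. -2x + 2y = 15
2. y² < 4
No

Even the single constraint (-2x + 2y = 15) is infeasible over the integers.

  - -2x + 2y = 15: every term on the left is divisible by 2, so the LHS ≡ 0 (mod 2), but the RHS 15 is not — no integer solution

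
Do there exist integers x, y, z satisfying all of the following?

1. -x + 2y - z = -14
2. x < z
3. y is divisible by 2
Yes

Take x = -2, y = -8, z = 0. Substituting into each constraint:
  (1) 2 + 2(-8) + 0 = -14 ✓
  (2) -2 < 0 ✓
  (3) -8 = 2 × -4, remainder 0 ✓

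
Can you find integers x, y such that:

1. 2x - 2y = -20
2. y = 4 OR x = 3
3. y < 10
Yes

Take x = -6, y = 4. Substituting into each constraint:
  (1) 2(-6) - 2(4) = -20 ✓
  (2) y = 4, target 4 ✓ (first branch holds)
  (3) 4 < 10 ✓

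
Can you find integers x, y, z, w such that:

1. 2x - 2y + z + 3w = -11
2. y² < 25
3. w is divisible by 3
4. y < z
Yes

Take x = -6, y = 0, z = 1, w = 0. Substituting into each constraint:
  (1) 2(-6) - 2(0) + 1 + 3(0) = -11 ✓
  (2) y² = (0)² = 0, and 0 < 25 ✓
  (3) 0 = 3 × 0, remainder 0 ✓
  (4) 0 < 1 ✓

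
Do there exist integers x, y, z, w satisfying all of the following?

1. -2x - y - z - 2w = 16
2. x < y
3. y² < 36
Yes

Take x = -1, y = 0, z = 0, w = -7. Substituting into each constraint:
  (1) -2(-1) + 0 + 0 - 2(-7) = 16 ✓
  (2) -1 < 0 ✓
  (3) y² = (0)² = 0, and 0 < 36 ✓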